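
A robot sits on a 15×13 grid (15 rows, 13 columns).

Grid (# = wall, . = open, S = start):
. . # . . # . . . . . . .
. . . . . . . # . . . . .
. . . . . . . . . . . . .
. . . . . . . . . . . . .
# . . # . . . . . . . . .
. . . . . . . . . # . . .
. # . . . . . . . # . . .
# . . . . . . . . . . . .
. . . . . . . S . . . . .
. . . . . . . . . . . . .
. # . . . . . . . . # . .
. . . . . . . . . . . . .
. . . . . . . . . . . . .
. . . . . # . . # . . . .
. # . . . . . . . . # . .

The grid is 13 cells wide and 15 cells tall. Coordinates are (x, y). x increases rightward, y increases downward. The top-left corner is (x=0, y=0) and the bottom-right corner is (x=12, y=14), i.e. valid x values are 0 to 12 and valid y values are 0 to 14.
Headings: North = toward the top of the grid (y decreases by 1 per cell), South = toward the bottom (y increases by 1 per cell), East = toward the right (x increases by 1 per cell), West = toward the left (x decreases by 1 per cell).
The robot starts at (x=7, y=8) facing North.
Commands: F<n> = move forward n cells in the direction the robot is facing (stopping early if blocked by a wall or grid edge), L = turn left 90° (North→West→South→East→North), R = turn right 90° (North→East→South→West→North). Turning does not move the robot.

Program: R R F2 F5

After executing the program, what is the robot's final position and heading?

Start: (x=7, y=8), facing North
  R: turn right, now facing East
  R: turn right, now facing South
  F2: move forward 2, now at (x=7, y=10)
  F5: move forward 4/5 (blocked), now at (x=7, y=14)
Final: (x=7, y=14), facing South

Answer: Final position: (x=7, y=14), facing South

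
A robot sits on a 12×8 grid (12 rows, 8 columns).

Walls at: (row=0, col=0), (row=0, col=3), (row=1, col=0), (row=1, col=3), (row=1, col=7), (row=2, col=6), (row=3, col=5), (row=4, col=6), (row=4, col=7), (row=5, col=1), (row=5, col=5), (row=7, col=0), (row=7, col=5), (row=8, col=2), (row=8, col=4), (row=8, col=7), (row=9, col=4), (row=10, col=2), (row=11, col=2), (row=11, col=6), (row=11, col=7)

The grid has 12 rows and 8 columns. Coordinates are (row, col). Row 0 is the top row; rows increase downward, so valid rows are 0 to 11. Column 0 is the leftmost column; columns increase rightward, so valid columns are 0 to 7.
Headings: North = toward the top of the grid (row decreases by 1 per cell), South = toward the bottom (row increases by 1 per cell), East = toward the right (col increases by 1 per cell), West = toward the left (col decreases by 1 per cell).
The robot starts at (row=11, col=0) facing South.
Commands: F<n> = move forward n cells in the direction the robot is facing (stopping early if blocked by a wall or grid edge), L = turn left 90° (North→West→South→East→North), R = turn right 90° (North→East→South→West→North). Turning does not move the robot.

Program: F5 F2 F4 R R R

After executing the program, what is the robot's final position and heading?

Start: (row=11, col=0), facing South
  F5: move forward 0/5 (blocked), now at (row=11, col=0)
  F2: move forward 0/2 (blocked), now at (row=11, col=0)
  F4: move forward 0/4 (blocked), now at (row=11, col=0)
  R: turn right, now facing West
  R: turn right, now facing North
  R: turn right, now facing East
Final: (row=11, col=0), facing East

Answer: Final position: (row=11, col=0), facing East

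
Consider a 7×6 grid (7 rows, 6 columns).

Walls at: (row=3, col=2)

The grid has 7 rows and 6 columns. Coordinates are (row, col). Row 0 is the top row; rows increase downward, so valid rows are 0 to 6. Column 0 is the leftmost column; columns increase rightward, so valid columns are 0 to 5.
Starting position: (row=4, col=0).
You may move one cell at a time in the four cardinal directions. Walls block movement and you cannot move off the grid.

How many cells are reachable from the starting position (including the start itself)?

Answer: Reachable cells: 41

Derivation:
BFS flood-fill from (row=4, col=0):
  Distance 0: (row=4, col=0)
  Distance 1: (row=3, col=0), (row=4, col=1), (row=5, col=0)
  Distance 2: (row=2, col=0), (row=3, col=1), (row=4, col=2), (row=5, col=1), (row=6, col=0)
  Distance 3: (row=1, col=0), (row=2, col=1), (row=4, col=3), (row=5, col=2), (row=6, col=1)
  Distance 4: (row=0, col=0), (row=1, col=1), (row=2, col=2), (row=3, col=3), (row=4, col=4), (row=5, col=3), (row=6, col=2)
  Distance 5: (row=0, col=1), (row=1, col=2), (row=2, col=3), (row=3, col=4), (row=4, col=5), (row=5, col=4), (row=6, col=3)
  Distance 6: (row=0, col=2), (row=1, col=3), (row=2, col=4), (row=3, col=5), (row=5, col=5), (row=6, col=4)
  Distance 7: (row=0, col=3), (row=1, col=4), (row=2, col=5), (row=6, col=5)
  Distance 8: (row=0, col=4), (row=1, col=5)
  Distance 9: (row=0, col=5)
Total reachable: 41 (grid has 41 open cells total)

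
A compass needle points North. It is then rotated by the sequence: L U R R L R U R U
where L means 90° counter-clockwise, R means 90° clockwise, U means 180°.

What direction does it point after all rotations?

Start: North
  L (left (90° counter-clockwise)) -> West
  U (U-turn (180°)) -> East
  R (right (90° clockwise)) -> South
  R (right (90° clockwise)) -> West
  L (left (90° counter-clockwise)) -> South
  R (right (90° clockwise)) -> West
  U (U-turn (180°)) -> East
  R (right (90° clockwise)) -> South
  U (U-turn (180°)) -> North
Final: North

Answer: Final heading: North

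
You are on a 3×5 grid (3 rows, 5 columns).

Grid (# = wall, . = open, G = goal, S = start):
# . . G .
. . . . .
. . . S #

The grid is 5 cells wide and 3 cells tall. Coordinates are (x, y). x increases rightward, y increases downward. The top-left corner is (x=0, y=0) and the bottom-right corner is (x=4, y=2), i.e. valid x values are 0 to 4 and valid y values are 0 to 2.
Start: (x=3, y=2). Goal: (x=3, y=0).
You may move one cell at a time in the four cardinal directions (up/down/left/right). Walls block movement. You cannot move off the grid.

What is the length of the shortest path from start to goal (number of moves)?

BFS from (x=3, y=2) until reaching (x=3, y=0):
  Distance 0: (x=3, y=2)
  Distance 1: (x=3, y=1), (x=2, y=2)
  Distance 2: (x=3, y=0), (x=2, y=1), (x=4, y=1), (x=1, y=2)  <- goal reached here
One shortest path (2 moves): (x=3, y=2) -> (x=3, y=1) -> (x=3, y=0)

Answer: Shortest path length: 2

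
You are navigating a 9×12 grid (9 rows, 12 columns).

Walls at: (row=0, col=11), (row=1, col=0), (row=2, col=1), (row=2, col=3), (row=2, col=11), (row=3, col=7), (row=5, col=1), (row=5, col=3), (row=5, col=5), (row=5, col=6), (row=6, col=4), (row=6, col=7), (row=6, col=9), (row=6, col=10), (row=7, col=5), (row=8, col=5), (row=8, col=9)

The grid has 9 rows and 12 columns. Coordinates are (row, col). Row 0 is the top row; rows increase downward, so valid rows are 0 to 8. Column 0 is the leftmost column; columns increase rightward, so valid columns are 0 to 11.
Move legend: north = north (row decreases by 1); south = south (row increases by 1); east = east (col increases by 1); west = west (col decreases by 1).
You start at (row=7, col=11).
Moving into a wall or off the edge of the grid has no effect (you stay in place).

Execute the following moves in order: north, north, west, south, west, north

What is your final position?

Answer: Final position: (row=4, col=9)

Derivation:
Start: (row=7, col=11)
  north (north): (row=7, col=11) -> (row=6, col=11)
  north (north): (row=6, col=11) -> (row=5, col=11)
  west (west): (row=5, col=11) -> (row=5, col=10)
  south (south): blocked, stay at (row=5, col=10)
  west (west): (row=5, col=10) -> (row=5, col=9)
  north (north): (row=5, col=9) -> (row=4, col=9)
Final: (row=4, col=9)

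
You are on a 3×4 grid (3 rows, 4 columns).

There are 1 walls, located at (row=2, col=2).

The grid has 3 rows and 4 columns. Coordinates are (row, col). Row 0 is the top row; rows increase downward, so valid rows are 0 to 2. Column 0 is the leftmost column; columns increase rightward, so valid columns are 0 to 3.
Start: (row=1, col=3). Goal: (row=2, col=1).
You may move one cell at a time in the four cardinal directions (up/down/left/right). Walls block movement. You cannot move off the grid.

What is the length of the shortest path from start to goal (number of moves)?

BFS from (row=1, col=3) until reaching (row=2, col=1):
  Distance 0: (row=1, col=3)
  Distance 1: (row=0, col=3), (row=1, col=2), (row=2, col=3)
  Distance 2: (row=0, col=2), (row=1, col=1)
  Distance 3: (row=0, col=1), (row=1, col=0), (row=2, col=1)  <- goal reached here
One shortest path (3 moves): (row=1, col=3) -> (row=1, col=2) -> (row=1, col=1) -> (row=2, col=1)

Answer: Shortest path length: 3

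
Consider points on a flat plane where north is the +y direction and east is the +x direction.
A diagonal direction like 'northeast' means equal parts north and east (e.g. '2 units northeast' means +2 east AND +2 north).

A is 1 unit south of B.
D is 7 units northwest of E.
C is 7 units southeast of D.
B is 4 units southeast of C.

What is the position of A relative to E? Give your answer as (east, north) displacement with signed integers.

Answer: A is at (east=4, north=-5) relative to E.

Derivation:
Place E at the origin (east=0, north=0).
  D is 7 units northwest of E: delta (east=-7, north=+7); D at (east=-7, north=7).
  C is 7 units southeast of D: delta (east=+7, north=-7); C at (east=0, north=0).
  B is 4 units southeast of C: delta (east=+4, north=-4); B at (east=4, north=-4).
  A is 1 unit south of B: delta (east=+0, north=-1); A at (east=4, north=-5).
Therefore A relative to E: (east=4, north=-5).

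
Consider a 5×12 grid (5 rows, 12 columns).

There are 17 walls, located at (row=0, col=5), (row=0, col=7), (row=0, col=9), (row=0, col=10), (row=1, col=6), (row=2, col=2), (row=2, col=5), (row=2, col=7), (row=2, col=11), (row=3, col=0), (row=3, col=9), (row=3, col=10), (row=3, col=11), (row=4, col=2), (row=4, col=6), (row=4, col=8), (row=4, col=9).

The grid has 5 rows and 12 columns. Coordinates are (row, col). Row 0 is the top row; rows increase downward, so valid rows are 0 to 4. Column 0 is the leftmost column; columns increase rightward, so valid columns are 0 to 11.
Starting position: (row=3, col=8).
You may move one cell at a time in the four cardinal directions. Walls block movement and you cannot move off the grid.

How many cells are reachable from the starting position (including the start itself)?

BFS flood-fill from (row=3, col=8):
  Distance 0: (row=3, col=8)
  Distance 1: (row=2, col=8), (row=3, col=7)
  Distance 2: (row=1, col=8), (row=2, col=9), (row=3, col=6), (row=4, col=7)
  Distance 3: (row=0, col=8), (row=1, col=7), (row=1, col=9), (row=2, col=6), (row=2, col=10), (row=3, col=5)
  Distance 4: (row=1, col=10), (row=3, col=4), (row=4, col=5)
  Distance 5: (row=1, col=11), (row=2, col=4), (row=3, col=3), (row=4, col=4)
  Distance 6: (row=0, col=11), (row=1, col=4), (row=2, col=3), (row=3, col=2), (row=4, col=3)
  Distance 7: (row=0, col=4), (row=1, col=3), (row=1, col=5), (row=3, col=1)
  Distance 8: (row=0, col=3), (row=1, col=2), (row=2, col=1), (row=4, col=1)
  Distance 9: (row=0, col=2), (row=1, col=1), (row=2, col=0), (row=4, col=0)
  Distance 10: (row=0, col=1), (row=1, col=0)
  Distance 11: (row=0, col=0)
Total reachable: 40 (grid has 43 open cells total)

Answer: Reachable cells: 40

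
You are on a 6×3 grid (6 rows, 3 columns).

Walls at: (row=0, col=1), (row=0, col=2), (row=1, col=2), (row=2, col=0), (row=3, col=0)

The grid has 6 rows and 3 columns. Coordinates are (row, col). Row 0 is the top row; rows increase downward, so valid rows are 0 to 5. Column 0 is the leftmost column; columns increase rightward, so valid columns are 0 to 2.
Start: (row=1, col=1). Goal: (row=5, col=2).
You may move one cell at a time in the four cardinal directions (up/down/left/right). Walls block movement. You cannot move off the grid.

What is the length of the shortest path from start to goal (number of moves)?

Answer: Shortest path length: 5

Derivation:
BFS from (row=1, col=1) until reaching (row=5, col=2):
  Distance 0: (row=1, col=1)
  Distance 1: (row=1, col=0), (row=2, col=1)
  Distance 2: (row=0, col=0), (row=2, col=2), (row=3, col=1)
  Distance 3: (row=3, col=2), (row=4, col=1)
  Distance 4: (row=4, col=0), (row=4, col=2), (row=5, col=1)
  Distance 5: (row=5, col=0), (row=5, col=2)  <- goal reached here
One shortest path (5 moves): (row=1, col=1) -> (row=2, col=1) -> (row=2, col=2) -> (row=3, col=2) -> (row=4, col=2) -> (row=5, col=2)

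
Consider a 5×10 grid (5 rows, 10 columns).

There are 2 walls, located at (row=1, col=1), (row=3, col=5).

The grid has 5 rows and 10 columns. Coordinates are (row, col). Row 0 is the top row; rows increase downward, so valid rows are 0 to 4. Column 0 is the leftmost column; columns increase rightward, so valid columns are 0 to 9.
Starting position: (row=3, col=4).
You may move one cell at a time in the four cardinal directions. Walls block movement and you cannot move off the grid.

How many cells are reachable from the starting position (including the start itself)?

Answer: Reachable cells: 48

Derivation:
BFS flood-fill from (row=3, col=4):
  Distance 0: (row=3, col=4)
  Distance 1: (row=2, col=4), (row=3, col=3), (row=4, col=4)
  Distance 2: (row=1, col=4), (row=2, col=3), (row=2, col=5), (row=3, col=2), (row=4, col=3), (row=4, col=5)
  Distance 3: (row=0, col=4), (row=1, col=3), (row=1, col=5), (row=2, col=2), (row=2, col=6), (row=3, col=1), (row=4, col=2), (row=4, col=6)
  Distance 4: (row=0, col=3), (row=0, col=5), (row=1, col=2), (row=1, col=6), (row=2, col=1), (row=2, col=7), (row=3, col=0), (row=3, col=6), (row=4, col=1), (row=4, col=7)
  Distance 5: (row=0, col=2), (row=0, col=6), (row=1, col=7), (row=2, col=0), (row=2, col=8), (row=3, col=7), (row=4, col=0), (row=4, col=8)
  Distance 6: (row=0, col=1), (row=0, col=7), (row=1, col=0), (row=1, col=8), (row=2, col=9), (row=3, col=8), (row=4, col=9)
  Distance 7: (row=0, col=0), (row=0, col=8), (row=1, col=9), (row=3, col=9)
  Distance 8: (row=0, col=9)
Total reachable: 48 (grid has 48 open cells total)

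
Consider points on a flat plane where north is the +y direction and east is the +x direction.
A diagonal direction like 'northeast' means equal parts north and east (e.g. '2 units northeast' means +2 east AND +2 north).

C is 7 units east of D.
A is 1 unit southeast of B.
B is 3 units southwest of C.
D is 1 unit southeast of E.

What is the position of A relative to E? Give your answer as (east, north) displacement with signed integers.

Place E at the origin (east=0, north=0).
  D is 1 unit southeast of E: delta (east=+1, north=-1); D at (east=1, north=-1).
  C is 7 units east of D: delta (east=+7, north=+0); C at (east=8, north=-1).
  B is 3 units southwest of C: delta (east=-3, north=-3); B at (east=5, north=-4).
  A is 1 unit southeast of B: delta (east=+1, north=-1); A at (east=6, north=-5).
Therefore A relative to E: (east=6, north=-5).

Answer: A is at (east=6, north=-5) relative to E.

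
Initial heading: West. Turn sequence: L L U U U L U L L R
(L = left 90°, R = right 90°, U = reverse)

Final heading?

Answer: Final heading: West

Derivation:
Start: West
  L (left (90° counter-clockwise)) -> South
  L (left (90° counter-clockwise)) -> East
  U (U-turn (180°)) -> West
  U (U-turn (180°)) -> East
  U (U-turn (180°)) -> West
  L (left (90° counter-clockwise)) -> South
  U (U-turn (180°)) -> North
  L (left (90° counter-clockwise)) -> West
  L (left (90° counter-clockwise)) -> South
  R (right (90° clockwise)) -> West
Final: West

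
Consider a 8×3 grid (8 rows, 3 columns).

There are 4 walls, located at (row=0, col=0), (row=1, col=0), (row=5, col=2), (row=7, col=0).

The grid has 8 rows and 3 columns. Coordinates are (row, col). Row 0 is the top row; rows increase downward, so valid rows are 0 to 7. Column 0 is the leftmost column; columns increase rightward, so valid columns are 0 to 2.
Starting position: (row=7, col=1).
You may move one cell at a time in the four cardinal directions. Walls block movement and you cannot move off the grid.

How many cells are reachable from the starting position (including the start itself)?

BFS flood-fill from (row=7, col=1):
  Distance 0: (row=7, col=1)
  Distance 1: (row=6, col=1), (row=7, col=2)
  Distance 2: (row=5, col=1), (row=6, col=0), (row=6, col=2)
  Distance 3: (row=4, col=1), (row=5, col=0)
  Distance 4: (row=3, col=1), (row=4, col=0), (row=4, col=2)
  Distance 5: (row=2, col=1), (row=3, col=0), (row=3, col=2)
  Distance 6: (row=1, col=1), (row=2, col=0), (row=2, col=2)
  Distance 7: (row=0, col=1), (row=1, col=2)
  Distance 8: (row=0, col=2)
Total reachable: 20 (grid has 20 open cells total)

Answer: Reachable cells: 20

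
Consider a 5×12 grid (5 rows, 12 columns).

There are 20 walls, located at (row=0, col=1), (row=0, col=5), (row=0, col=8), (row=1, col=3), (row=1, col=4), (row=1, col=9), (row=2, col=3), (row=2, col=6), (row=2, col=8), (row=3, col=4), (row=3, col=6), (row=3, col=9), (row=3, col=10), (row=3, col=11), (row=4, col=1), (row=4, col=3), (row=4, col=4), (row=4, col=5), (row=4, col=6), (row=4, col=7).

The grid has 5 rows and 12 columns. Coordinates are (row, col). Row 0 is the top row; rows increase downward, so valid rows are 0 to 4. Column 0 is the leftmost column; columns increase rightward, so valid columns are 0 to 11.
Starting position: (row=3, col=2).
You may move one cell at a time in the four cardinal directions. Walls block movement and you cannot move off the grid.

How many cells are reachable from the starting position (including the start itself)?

Answer: Reachable cells: 16

Derivation:
BFS flood-fill from (row=3, col=2):
  Distance 0: (row=3, col=2)
  Distance 1: (row=2, col=2), (row=3, col=1), (row=3, col=3), (row=4, col=2)
  Distance 2: (row=1, col=2), (row=2, col=1), (row=3, col=0)
  Distance 3: (row=0, col=2), (row=1, col=1), (row=2, col=0), (row=4, col=0)
  Distance 4: (row=0, col=3), (row=1, col=0)
  Distance 5: (row=0, col=0), (row=0, col=4)
Total reachable: 16 (grid has 40 open cells total)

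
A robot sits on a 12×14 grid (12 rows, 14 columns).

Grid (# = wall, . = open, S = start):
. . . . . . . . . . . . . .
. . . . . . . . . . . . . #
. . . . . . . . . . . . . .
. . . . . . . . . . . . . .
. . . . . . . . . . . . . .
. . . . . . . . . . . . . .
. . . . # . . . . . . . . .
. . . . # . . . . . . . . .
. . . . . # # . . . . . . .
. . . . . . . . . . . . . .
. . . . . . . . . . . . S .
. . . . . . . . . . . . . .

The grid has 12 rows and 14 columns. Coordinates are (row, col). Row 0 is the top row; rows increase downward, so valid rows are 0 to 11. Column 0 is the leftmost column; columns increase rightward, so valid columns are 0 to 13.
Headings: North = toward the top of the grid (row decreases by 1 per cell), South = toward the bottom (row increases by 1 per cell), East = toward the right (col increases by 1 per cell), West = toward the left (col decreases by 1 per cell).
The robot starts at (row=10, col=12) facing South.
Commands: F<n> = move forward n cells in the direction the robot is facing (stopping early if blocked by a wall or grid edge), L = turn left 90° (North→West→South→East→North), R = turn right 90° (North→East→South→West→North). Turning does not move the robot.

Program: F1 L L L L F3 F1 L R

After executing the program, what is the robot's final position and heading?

Start: (row=10, col=12), facing South
  F1: move forward 1, now at (row=11, col=12)
  L: turn left, now facing East
  L: turn left, now facing North
  L: turn left, now facing West
  L: turn left, now facing South
  F3: move forward 0/3 (blocked), now at (row=11, col=12)
  F1: move forward 0/1 (blocked), now at (row=11, col=12)
  L: turn left, now facing East
  R: turn right, now facing South
Final: (row=11, col=12), facing South

Answer: Final position: (row=11, col=12), facing South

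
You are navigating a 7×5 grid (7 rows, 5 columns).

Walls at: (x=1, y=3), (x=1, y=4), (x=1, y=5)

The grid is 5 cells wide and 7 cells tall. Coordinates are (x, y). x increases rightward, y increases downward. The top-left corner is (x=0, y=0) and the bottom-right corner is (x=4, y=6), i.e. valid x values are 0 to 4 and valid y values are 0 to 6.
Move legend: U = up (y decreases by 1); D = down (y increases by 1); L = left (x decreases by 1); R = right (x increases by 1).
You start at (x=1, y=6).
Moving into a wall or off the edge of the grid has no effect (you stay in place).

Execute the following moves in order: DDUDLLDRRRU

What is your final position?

Answer: Final position: (x=3, y=5)

Derivation:
Start: (x=1, y=6)
  D (down): blocked, stay at (x=1, y=6)
  D (down): blocked, stay at (x=1, y=6)
  U (up): blocked, stay at (x=1, y=6)
  D (down): blocked, stay at (x=1, y=6)
  L (left): (x=1, y=6) -> (x=0, y=6)
  L (left): blocked, stay at (x=0, y=6)
  D (down): blocked, stay at (x=0, y=6)
  R (right): (x=0, y=6) -> (x=1, y=6)
  R (right): (x=1, y=6) -> (x=2, y=6)
  R (right): (x=2, y=6) -> (x=3, y=6)
  U (up): (x=3, y=6) -> (x=3, y=5)
Final: (x=3, y=5)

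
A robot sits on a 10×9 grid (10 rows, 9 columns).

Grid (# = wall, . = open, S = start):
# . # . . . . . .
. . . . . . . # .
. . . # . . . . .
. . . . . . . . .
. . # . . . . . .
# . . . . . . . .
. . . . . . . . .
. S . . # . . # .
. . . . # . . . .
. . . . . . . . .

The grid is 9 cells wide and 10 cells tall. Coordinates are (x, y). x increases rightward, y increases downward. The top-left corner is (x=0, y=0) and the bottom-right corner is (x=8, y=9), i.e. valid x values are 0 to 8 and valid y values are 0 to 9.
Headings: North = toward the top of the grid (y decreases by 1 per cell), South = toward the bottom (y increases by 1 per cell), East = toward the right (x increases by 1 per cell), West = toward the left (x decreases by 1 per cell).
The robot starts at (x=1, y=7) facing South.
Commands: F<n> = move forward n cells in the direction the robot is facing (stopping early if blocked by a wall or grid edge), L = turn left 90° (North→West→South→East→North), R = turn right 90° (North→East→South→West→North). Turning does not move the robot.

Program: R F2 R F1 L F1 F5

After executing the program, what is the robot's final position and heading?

Answer: Final position: (x=0, y=6), facing West

Derivation:
Start: (x=1, y=7), facing South
  R: turn right, now facing West
  F2: move forward 1/2 (blocked), now at (x=0, y=7)
  R: turn right, now facing North
  F1: move forward 1, now at (x=0, y=6)
  L: turn left, now facing West
  F1: move forward 0/1 (blocked), now at (x=0, y=6)
  F5: move forward 0/5 (blocked), now at (x=0, y=6)
Final: (x=0, y=6), facing West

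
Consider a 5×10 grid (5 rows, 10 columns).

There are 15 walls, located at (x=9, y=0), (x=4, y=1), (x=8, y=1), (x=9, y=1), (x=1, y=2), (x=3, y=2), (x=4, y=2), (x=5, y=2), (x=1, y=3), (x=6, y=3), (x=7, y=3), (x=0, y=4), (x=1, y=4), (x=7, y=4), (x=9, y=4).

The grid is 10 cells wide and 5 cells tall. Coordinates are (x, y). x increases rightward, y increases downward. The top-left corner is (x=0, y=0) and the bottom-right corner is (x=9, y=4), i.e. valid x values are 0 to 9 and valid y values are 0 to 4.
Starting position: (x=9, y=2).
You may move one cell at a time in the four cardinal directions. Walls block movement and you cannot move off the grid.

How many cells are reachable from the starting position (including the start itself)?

BFS flood-fill from (x=9, y=2):
  Distance 0: (x=9, y=2)
  Distance 1: (x=8, y=2), (x=9, y=3)
  Distance 2: (x=7, y=2), (x=8, y=3)
  Distance 3: (x=7, y=1), (x=6, y=2), (x=8, y=4)
  Distance 4: (x=7, y=0), (x=6, y=1)
  Distance 5: (x=6, y=0), (x=8, y=0), (x=5, y=1)
  Distance 6: (x=5, y=0)
  Distance 7: (x=4, y=0)
  Distance 8: (x=3, y=0)
  Distance 9: (x=2, y=0), (x=3, y=1)
  Distance 10: (x=1, y=0), (x=2, y=1)
  Distance 11: (x=0, y=0), (x=1, y=1), (x=2, y=2)
  Distance 12: (x=0, y=1), (x=2, y=3)
  Distance 13: (x=0, y=2), (x=3, y=3), (x=2, y=4)
  Distance 14: (x=0, y=3), (x=4, y=3), (x=3, y=4)
  Distance 15: (x=5, y=3), (x=4, y=4)
  Distance 16: (x=5, y=4)
  Distance 17: (x=6, y=4)
Total reachable: 35 (grid has 35 open cells total)

Answer: Reachable cells: 35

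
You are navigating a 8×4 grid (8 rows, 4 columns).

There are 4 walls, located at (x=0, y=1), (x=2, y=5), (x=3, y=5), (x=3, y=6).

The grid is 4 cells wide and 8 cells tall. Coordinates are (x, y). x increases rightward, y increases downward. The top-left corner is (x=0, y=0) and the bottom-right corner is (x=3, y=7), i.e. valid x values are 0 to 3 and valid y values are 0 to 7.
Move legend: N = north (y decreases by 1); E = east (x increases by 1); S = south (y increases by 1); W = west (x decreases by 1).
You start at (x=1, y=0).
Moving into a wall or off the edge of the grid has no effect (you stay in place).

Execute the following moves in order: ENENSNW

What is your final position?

Start: (x=1, y=0)
  E (east): (x=1, y=0) -> (x=2, y=0)
  N (north): blocked, stay at (x=2, y=0)
  E (east): (x=2, y=0) -> (x=3, y=0)
  N (north): blocked, stay at (x=3, y=0)
  S (south): (x=3, y=0) -> (x=3, y=1)
  N (north): (x=3, y=1) -> (x=3, y=0)
  W (west): (x=3, y=0) -> (x=2, y=0)
Final: (x=2, y=0)

Answer: Final position: (x=2, y=0)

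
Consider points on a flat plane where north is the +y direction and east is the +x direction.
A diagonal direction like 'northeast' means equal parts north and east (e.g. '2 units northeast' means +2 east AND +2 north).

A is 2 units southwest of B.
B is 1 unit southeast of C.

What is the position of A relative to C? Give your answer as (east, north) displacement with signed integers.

Answer: A is at (east=-1, north=-3) relative to C.

Derivation:
Place C at the origin (east=0, north=0).
  B is 1 unit southeast of C: delta (east=+1, north=-1); B at (east=1, north=-1).
  A is 2 units southwest of B: delta (east=-2, north=-2); A at (east=-1, north=-3).
Therefore A relative to C: (east=-1, north=-3).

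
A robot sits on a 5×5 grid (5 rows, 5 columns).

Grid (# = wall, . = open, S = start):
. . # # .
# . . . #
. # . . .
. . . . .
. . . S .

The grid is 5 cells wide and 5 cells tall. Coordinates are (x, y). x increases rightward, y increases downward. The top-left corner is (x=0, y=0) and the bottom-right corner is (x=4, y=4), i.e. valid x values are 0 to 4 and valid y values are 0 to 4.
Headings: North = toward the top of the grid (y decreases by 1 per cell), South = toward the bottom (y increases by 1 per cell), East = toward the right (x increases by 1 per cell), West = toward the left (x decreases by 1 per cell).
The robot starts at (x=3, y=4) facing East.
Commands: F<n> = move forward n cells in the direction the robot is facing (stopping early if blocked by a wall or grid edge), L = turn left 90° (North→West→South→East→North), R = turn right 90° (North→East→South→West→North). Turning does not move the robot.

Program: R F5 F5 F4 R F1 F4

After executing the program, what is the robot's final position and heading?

Answer: Final position: (x=0, y=4), facing West

Derivation:
Start: (x=3, y=4), facing East
  R: turn right, now facing South
  F5: move forward 0/5 (blocked), now at (x=3, y=4)
  F5: move forward 0/5 (blocked), now at (x=3, y=4)
  F4: move forward 0/4 (blocked), now at (x=3, y=4)
  R: turn right, now facing West
  F1: move forward 1, now at (x=2, y=4)
  F4: move forward 2/4 (blocked), now at (x=0, y=4)
Final: (x=0, y=4), facing West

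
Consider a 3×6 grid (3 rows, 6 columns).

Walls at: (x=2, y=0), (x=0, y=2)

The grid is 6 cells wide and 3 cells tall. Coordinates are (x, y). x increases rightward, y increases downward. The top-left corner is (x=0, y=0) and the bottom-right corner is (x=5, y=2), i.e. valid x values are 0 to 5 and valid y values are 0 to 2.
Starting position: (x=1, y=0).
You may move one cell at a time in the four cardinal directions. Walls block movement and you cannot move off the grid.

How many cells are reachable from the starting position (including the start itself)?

Answer: Reachable cells: 16

Derivation:
BFS flood-fill from (x=1, y=0):
  Distance 0: (x=1, y=0)
  Distance 1: (x=0, y=0), (x=1, y=1)
  Distance 2: (x=0, y=1), (x=2, y=1), (x=1, y=2)
  Distance 3: (x=3, y=1), (x=2, y=2)
  Distance 4: (x=3, y=0), (x=4, y=1), (x=3, y=2)
  Distance 5: (x=4, y=0), (x=5, y=1), (x=4, y=2)
  Distance 6: (x=5, y=0), (x=5, y=2)
Total reachable: 16 (grid has 16 open cells total)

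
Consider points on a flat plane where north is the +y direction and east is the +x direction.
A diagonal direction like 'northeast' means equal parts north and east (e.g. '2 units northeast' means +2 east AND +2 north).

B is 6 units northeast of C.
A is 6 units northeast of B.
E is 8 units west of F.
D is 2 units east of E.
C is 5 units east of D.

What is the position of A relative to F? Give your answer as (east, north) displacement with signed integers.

Place F at the origin (east=0, north=0).
  E is 8 units west of F: delta (east=-8, north=+0); E at (east=-8, north=0).
  D is 2 units east of E: delta (east=+2, north=+0); D at (east=-6, north=0).
  C is 5 units east of D: delta (east=+5, north=+0); C at (east=-1, north=0).
  B is 6 units northeast of C: delta (east=+6, north=+6); B at (east=5, north=6).
  A is 6 units northeast of B: delta (east=+6, north=+6); A at (east=11, north=12).
Therefore A relative to F: (east=11, north=12).

Answer: A is at (east=11, north=12) relative to F.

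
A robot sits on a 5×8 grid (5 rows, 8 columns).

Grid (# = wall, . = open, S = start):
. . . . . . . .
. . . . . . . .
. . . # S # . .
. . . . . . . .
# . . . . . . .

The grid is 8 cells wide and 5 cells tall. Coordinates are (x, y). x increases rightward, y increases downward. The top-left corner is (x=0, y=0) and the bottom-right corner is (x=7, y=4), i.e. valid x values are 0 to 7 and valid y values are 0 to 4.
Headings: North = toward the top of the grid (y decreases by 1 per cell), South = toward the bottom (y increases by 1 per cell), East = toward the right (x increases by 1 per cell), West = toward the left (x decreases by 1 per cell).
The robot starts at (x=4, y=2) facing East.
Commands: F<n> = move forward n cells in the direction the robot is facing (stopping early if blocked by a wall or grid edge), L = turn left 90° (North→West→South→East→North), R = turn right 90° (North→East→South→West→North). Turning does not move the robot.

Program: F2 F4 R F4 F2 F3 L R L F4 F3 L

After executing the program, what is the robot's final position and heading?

Start: (x=4, y=2), facing East
  F2: move forward 0/2 (blocked), now at (x=4, y=2)
  F4: move forward 0/4 (blocked), now at (x=4, y=2)
  R: turn right, now facing South
  F4: move forward 2/4 (blocked), now at (x=4, y=4)
  F2: move forward 0/2 (blocked), now at (x=4, y=4)
  F3: move forward 0/3 (blocked), now at (x=4, y=4)
  L: turn left, now facing East
  R: turn right, now facing South
  L: turn left, now facing East
  F4: move forward 3/4 (blocked), now at (x=7, y=4)
  F3: move forward 0/3 (blocked), now at (x=7, y=4)
  L: turn left, now facing North
Final: (x=7, y=4), facing North

Answer: Final position: (x=7, y=4), facing North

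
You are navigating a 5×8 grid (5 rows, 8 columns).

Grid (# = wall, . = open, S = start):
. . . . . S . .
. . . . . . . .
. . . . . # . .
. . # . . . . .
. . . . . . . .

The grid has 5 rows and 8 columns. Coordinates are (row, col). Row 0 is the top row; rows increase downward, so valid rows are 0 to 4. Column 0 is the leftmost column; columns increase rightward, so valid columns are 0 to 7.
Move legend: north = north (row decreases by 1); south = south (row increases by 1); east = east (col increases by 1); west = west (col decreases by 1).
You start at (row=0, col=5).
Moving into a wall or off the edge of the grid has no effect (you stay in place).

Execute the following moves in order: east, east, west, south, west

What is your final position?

Start: (row=0, col=5)
  east (east): (row=0, col=5) -> (row=0, col=6)
  east (east): (row=0, col=6) -> (row=0, col=7)
  west (west): (row=0, col=7) -> (row=0, col=6)
  south (south): (row=0, col=6) -> (row=1, col=6)
  west (west): (row=1, col=6) -> (row=1, col=5)
Final: (row=1, col=5)

Answer: Final position: (row=1, col=5)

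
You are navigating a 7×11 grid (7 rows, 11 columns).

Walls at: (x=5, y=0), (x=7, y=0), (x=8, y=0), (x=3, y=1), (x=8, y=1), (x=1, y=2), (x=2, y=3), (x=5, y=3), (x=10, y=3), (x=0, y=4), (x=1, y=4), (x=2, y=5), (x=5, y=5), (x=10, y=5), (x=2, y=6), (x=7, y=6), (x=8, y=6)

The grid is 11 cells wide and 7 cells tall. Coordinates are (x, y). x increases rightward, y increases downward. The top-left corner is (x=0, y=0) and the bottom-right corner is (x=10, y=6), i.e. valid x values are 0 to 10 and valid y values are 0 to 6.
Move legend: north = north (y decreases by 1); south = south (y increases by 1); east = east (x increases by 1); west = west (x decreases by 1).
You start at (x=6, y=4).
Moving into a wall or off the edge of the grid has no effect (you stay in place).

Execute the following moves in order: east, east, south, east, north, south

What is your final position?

Start: (x=6, y=4)
  east (east): (x=6, y=4) -> (x=7, y=4)
  east (east): (x=7, y=4) -> (x=8, y=4)
  south (south): (x=8, y=4) -> (x=8, y=5)
  east (east): (x=8, y=5) -> (x=9, y=5)
  north (north): (x=9, y=5) -> (x=9, y=4)
  south (south): (x=9, y=4) -> (x=9, y=5)
Final: (x=9, y=5)

Answer: Final position: (x=9, y=5)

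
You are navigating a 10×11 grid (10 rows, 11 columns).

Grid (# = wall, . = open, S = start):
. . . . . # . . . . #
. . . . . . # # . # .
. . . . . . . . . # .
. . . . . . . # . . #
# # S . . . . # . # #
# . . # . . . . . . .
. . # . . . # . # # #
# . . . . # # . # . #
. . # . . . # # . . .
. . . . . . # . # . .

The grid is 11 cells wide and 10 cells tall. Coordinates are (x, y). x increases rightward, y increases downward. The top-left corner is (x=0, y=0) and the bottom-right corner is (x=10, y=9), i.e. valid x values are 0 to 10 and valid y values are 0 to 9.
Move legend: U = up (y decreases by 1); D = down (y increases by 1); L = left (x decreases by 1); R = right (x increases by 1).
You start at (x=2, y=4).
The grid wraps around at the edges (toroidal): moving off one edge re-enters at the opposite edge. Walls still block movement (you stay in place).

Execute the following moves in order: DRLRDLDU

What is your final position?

Start: (x=2, y=4)
  D (down): (x=2, y=4) -> (x=2, y=5)
  R (right): blocked, stay at (x=2, y=5)
  L (left): (x=2, y=5) -> (x=1, y=5)
  R (right): (x=1, y=5) -> (x=2, y=5)
  D (down): blocked, stay at (x=2, y=5)
  L (left): (x=2, y=5) -> (x=1, y=5)
  D (down): (x=1, y=5) -> (x=1, y=6)
  U (up): (x=1, y=6) -> (x=1, y=5)
Final: (x=1, y=5)

Answer: Final position: (x=1, y=5)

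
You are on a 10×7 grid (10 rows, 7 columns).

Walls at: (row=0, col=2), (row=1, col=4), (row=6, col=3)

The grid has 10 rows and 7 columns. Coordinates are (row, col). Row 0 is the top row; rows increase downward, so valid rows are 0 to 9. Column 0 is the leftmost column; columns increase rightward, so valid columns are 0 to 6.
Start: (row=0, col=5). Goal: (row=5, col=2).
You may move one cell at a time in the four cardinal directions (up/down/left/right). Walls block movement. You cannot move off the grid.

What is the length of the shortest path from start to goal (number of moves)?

BFS from (row=0, col=5) until reaching (row=5, col=2):
  Distance 0: (row=0, col=5)
  Distance 1: (row=0, col=4), (row=0, col=6), (row=1, col=5)
  Distance 2: (row=0, col=3), (row=1, col=6), (row=2, col=5)
  Distance 3: (row=1, col=3), (row=2, col=4), (row=2, col=6), (row=3, col=5)
  Distance 4: (row=1, col=2), (row=2, col=3), (row=3, col=4), (row=3, col=6), (row=4, col=5)
  Distance 5: (row=1, col=1), (row=2, col=2), (row=3, col=3), (row=4, col=4), (row=4, col=6), (row=5, col=5)
  Distance 6: (row=0, col=1), (row=1, col=0), (row=2, col=1), (row=3, col=2), (row=4, col=3), (row=5, col=4), (row=5, col=6), (row=6, col=5)
  Distance 7: (row=0, col=0), (row=2, col=0), (row=3, col=1), (row=4, col=2), (row=5, col=3), (row=6, col=4), (row=6, col=6), (row=7, col=5)
  Distance 8: (row=3, col=0), (row=4, col=1), (row=5, col=2), (row=7, col=4), (row=7, col=6), (row=8, col=5)  <- goal reached here
One shortest path (8 moves): (row=0, col=5) -> (row=0, col=4) -> (row=0, col=3) -> (row=1, col=3) -> (row=1, col=2) -> (row=2, col=2) -> (row=3, col=2) -> (row=4, col=2) -> (row=5, col=2)

Answer: Shortest path length: 8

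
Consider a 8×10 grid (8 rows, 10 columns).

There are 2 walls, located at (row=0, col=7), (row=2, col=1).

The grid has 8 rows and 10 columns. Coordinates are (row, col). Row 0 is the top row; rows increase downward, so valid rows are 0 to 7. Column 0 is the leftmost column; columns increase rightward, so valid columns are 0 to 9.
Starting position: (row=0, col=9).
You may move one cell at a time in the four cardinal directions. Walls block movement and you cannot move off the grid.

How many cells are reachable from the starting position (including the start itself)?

BFS flood-fill from (row=0, col=9):
  Distance 0: (row=0, col=9)
  Distance 1: (row=0, col=8), (row=1, col=9)
  Distance 2: (row=1, col=8), (row=2, col=9)
  Distance 3: (row=1, col=7), (row=2, col=8), (row=3, col=9)
  Distance 4: (row=1, col=6), (row=2, col=7), (row=3, col=8), (row=4, col=9)
  Distance 5: (row=0, col=6), (row=1, col=5), (row=2, col=6), (row=3, col=7), (row=4, col=8), (row=5, col=9)
  Distance 6: (row=0, col=5), (row=1, col=4), (row=2, col=5), (row=3, col=6), (row=4, col=7), (row=5, col=8), (row=6, col=9)
  Distance 7: (row=0, col=4), (row=1, col=3), (row=2, col=4), (row=3, col=5), (row=4, col=6), (row=5, col=7), (row=6, col=8), (row=7, col=9)
  Distance 8: (row=0, col=3), (row=1, col=2), (row=2, col=3), (row=3, col=4), (row=4, col=5), (row=5, col=6), (row=6, col=7), (row=7, col=8)
  Distance 9: (row=0, col=2), (row=1, col=1), (row=2, col=2), (row=3, col=3), (row=4, col=4), (row=5, col=5), (row=6, col=6), (row=7, col=7)
  Distance 10: (row=0, col=1), (row=1, col=0), (row=3, col=2), (row=4, col=3), (row=5, col=4), (row=6, col=5), (row=7, col=6)
  Distance 11: (row=0, col=0), (row=2, col=0), (row=3, col=1), (row=4, col=2), (row=5, col=3), (row=6, col=4), (row=7, col=5)
  Distance 12: (row=3, col=0), (row=4, col=1), (row=5, col=2), (row=6, col=3), (row=7, col=4)
  Distance 13: (row=4, col=0), (row=5, col=1), (row=6, col=2), (row=7, col=3)
  Distance 14: (row=5, col=0), (row=6, col=1), (row=7, col=2)
  Distance 15: (row=6, col=0), (row=7, col=1)
  Distance 16: (row=7, col=0)
Total reachable: 78 (grid has 78 open cells total)

Answer: Reachable cells: 78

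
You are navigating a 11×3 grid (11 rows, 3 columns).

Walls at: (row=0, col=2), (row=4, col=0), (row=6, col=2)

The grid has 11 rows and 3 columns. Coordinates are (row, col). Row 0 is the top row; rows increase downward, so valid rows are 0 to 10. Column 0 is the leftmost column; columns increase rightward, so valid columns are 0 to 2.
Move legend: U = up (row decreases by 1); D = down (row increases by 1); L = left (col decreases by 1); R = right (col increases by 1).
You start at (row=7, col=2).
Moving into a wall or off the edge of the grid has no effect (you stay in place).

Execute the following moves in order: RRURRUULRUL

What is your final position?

Start: (row=7, col=2)
  R (right): blocked, stay at (row=7, col=2)
  R (right): blocked, stay at (row=7, col=2)
  U (up): blocked, stay at (row=7, col=2)
  R (right): blocked, stay at (row=7, col=2)
  R (right): blocked, stay at (row=7, col=2)
  U (up): blocked, stay at (row=7, col=2)
  U (up): blocked, stay at (row=7, col=2)
  L (left): (row=7, col=2) -> (row=7, col=1)
  R (right): (row=7, col=1) -> (row=7, col=2)
  U (up): blocked, stay at (row=7, col=2)
  L (left): (row=7, col=2) -> (row=7, col=1)
Final: (row=7, col=1)

Answer: Final position: (row=7, col=1)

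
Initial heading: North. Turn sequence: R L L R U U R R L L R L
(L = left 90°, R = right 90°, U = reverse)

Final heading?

Answer: Final heading: North

Derivation:
Start: North
  R (right (90° clockwise)) -> East
  L (left (90° counter-clockwise)) -> North
  L (left (90° counter-clockwise)) -> West
  R (right (90° clockwise)) -> North
  U (U-turn (180°)) -> South
  U (U-turn (180°)) -> North
  R (right (90° clockwise)) -> East
  R (right (90° clockwise)) -> South
  L (left (90° counter-clockwise)) -> East
  L (left (90° counter-clockwise)) -> North
  R (right (90° clockwise)) -> East
  L (left (90° counter-clockwise)) -> North
Final: North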